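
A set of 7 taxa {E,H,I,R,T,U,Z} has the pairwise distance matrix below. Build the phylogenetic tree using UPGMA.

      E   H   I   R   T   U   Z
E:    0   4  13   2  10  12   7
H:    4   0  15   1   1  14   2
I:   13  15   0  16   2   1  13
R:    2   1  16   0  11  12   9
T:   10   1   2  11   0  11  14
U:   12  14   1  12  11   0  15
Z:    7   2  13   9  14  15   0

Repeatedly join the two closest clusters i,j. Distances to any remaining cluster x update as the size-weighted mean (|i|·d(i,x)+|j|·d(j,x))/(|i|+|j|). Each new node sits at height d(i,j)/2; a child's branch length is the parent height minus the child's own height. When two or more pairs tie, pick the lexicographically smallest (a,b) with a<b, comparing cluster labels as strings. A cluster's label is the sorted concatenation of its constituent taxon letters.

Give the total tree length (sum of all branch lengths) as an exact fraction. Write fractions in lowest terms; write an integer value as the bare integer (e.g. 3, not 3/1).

251/12

1. join H+R (d=1) ⇒ HR; edges |H|=1/2, |R|=1/2
  updated: d(E,HR)=3, d(HR,I)=31/2, d(HR,T)=6, d(HR,U)=13, d(HR,Z)=11/2
2. join I+U (d=1) ⇒ IU; edges |I|=1/2, |U|=1/2
  updated: d(E,IU)=25/2, d(HR,IU)=57/4, d(IU,T)=13/2, d(IU,Z)=14
3. join E+HR (d=3) ⇒ EHR; edges |E|=3/2, |HR|=1
  updated: d(EHR,IU)=41/3, d(EHR,T)=22/3, d(EHR,Z)=6
4. join EHR+Z (d=6) ⇒ EHRZ; edges |EHR|=3/2, |Z|=3
  updated: d(EHRZ,IU)=55/4, d(EHRZ,T)=9
5. join IU+T (d=13/2) ⇒ ITU; edges |IU|=11/4, |T|=13/4
  updated: d(EHRZ,ITU)=73/6
6. join EHRZ+ITU (d=73/6) ⇒ EHIRTUZ; edges |EHRZ|=37/12, |ITU|=17/6
final tree: (((E:3/2,(H:1/2,R:1/2):1):3/2,Z:3):37/12,((I:1/2,U:1/2):11/4,T:13/4):17/6)
total length: 251/12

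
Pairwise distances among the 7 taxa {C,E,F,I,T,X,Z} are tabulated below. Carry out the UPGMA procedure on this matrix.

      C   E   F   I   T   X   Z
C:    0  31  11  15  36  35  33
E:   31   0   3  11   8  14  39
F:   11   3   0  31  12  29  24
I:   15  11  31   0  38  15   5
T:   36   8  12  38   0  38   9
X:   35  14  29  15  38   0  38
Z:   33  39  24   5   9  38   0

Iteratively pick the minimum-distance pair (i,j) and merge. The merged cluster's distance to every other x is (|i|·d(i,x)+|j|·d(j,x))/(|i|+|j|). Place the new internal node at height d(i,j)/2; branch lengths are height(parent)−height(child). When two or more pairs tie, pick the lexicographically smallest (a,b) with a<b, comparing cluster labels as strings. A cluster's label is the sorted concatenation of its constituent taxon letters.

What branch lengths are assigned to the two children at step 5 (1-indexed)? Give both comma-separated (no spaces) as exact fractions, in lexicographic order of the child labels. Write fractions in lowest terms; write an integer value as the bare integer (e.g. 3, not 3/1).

7/9,70/9

1. join E+F (d=3) ⇒ EF; edges |E|=3/2, |F|=3/2
  updated: d(C,EF)=21, d(EF,I)=21, d(EF,T)=10, d(EF,X)=43/2, d(EF,Z)=63/2
2. join I+Z (d=5) ⇒ IZ; edges |I|=5/2, |Z|=5/2
  updated: d(C,IZ)=24, d(EF,IZ)=105/4, d(IZ,T)=47/2, d(IZ,X)=53/2
3. join EF+T (d=10) ⇒ EFT; edges |EF|=7/2, |T|=5
  updated: d(C,EFT)=26, d(EFT,IZ)=76/3, d(EFT,X)=27
4. join C+IZ (d=24) ⇒ CIZ; edges |C|=12, |IZ|=19/2
  updated: d(CIZ,EFT)=230/9, d(CIZ,X)=88/3
5. join CIZ+EFT (d=230/9) ⇒ CEFITZ; edges |CIZ|=7/9, |EFT|=70/9
  updated: d(CEFITZ,X)=169/6
6. join CEFITZ+X (d=169/6) ⇒ CEFITXZ; edges |CEFITZ|=47/36, |X|=169/12
final tree: (((C:12,(I:5/2,Z:5/2):19/2):7/9,((E:3/2,F:3/2):7/2,T:5):70/9):47/36,X:169/12)
total length: 1115/18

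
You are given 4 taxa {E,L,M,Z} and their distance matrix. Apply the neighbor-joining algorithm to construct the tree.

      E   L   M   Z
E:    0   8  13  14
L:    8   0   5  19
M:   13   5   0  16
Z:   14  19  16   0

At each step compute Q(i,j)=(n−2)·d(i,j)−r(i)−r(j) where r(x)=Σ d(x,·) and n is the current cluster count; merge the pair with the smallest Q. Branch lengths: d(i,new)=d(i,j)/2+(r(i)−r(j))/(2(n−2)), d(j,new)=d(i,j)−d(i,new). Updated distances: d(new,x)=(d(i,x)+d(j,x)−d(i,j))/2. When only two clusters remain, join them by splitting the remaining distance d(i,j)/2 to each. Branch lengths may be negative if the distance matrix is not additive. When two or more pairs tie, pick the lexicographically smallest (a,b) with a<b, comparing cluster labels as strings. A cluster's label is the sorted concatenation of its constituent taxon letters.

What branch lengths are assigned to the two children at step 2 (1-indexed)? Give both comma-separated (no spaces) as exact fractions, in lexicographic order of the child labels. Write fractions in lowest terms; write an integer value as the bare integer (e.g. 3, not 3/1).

9/2,2

iteration 1: select E,Z (d=14, Q=-56); attach at lengths (7/2, 21/2); label the merged cluster EZ
  updated: d(EZ,L)=13/2, d(EZ,M)=15/2
iteration 2: select EZ,L (d=13/2, Q=-19); attach at lengths (9/2, 2); label the merged cluster ELZ
  updated: d(ELZ,M)=3
iteration 3: select ELZ,M (d=3); attach at lengths (3/2, 3/2); label the merged cluster ELMZ
final tree: (((E:7/2,Z:21/2):9/2,L:2):3/2,M:3/2)
total length: 47/2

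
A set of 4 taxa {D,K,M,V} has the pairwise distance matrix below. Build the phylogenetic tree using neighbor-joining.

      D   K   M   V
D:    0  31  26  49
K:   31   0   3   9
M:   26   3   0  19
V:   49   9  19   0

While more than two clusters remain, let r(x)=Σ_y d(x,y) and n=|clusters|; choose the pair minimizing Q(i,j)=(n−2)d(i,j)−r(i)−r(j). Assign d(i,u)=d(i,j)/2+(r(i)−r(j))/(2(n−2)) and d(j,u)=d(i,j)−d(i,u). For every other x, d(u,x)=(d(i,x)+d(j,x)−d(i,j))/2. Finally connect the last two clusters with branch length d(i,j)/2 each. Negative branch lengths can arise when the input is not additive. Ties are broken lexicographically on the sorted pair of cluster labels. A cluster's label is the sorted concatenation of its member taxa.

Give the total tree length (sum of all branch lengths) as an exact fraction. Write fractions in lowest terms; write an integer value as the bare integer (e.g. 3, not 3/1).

43

iteration 1: select D,M (d=26, Q=-102); attach at lengths (55/2, -3/2); label the merged cluster DM
  updated: d(DM,K)=4, d(DM,V)=21
iteration 2: select DM,K (d=4, Q=-34); attach at lengths (8, -4); label the merged cluster DKM
  updated: d(DKM,V)=13
iteration 3: select DKM,V (d=13); attach at lengths (13/2, 13/2); label the merged cluster DKMV
final tree: (((D:55/2,M:-3/2):8,K:-4):13/2,V:13/2)
total length: 43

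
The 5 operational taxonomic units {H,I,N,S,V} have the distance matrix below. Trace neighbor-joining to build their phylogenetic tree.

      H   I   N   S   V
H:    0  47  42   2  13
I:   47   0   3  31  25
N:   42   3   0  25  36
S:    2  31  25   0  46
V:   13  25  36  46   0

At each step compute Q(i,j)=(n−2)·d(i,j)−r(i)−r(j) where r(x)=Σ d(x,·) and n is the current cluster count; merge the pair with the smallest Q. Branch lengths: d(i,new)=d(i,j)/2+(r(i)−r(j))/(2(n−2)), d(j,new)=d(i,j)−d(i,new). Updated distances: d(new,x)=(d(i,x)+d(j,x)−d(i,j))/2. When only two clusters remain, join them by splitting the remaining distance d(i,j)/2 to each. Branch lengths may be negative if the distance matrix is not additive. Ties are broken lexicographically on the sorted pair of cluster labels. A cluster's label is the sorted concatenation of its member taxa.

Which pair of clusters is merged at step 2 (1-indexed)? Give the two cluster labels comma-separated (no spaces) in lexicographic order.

H,S

step 1: merge (I,N) at d=3, Q=-203; branch lengths I→3/2, N→3/2; new cluster IN
  updated: d(H,IN)=43, d(IN,S)=53/2, d(IN,V)=29
step 2: merge (H,S) at d=2, Q=-257/2; branch lengths H→-25/8, S→41/8; new cluster HS
  updated: d(HS,IN)=135/4, d(HS,V)=57/2
step 3: merge (HS,IN) at d=135/4, Q=-365/4; branch lengths HS→133/8, IN→137/8; new cluster HINS
  updated: d(HINS,V)=95/8
step 4: merge (HINS,V) at d=95/8; branch lengths HINS→95/16, V→95/16; new cluster HINSV
final tree: (((H:-25/8,S:41/8):133/8,(I:3/2,N:3/2):137/8):95/16,V:95/16)
total length: 405/8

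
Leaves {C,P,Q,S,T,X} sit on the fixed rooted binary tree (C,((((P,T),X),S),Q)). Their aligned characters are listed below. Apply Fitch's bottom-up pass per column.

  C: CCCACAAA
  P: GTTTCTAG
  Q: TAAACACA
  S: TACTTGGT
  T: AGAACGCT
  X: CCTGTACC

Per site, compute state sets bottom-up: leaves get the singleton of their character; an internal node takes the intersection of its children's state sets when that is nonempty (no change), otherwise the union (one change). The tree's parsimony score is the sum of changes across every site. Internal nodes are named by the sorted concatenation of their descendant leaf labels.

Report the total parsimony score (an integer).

25

[col 0] PT: children P:{G}, T:{A} ∪→ {A,G}; cost 1
[col 0] PTX: children PT:{A,G}, X:{C} ∪→ {A,C,G}; cost 1
[col 0] PSTX: children PTX:{A,C,G}, S:{T} ∪→ {A,C,G,T}; cost 1
[col 0] PQSTX: children PSTX:{A,C,G,T}, Q:{T} ∩→ {T}; cost 0
[col 0] CPQSTX: children C:{C}, PQSTX:{T} ∪→ {C,T}; cost 1
[col 1] PT: children P:{T}, T:{G} ∪→ {G,T}; cost 1
[col 1] PTX: children PT:{G,T}, X:{C} ∪→ {C,G,T}; cost 1
[col 1] PSTX: children PTX:{C,G,T}, S:{A} ∪→ {A,C,G,T}; cost 1
[col 1] PQSTX: children PSTX:{A,C,G,T}, Q:{A} ∩→ {A}; cost 0
[col 1] CPQSTX: children C:{C}, PQSTX:{A} ∪→ {A,C}; cost 1
[col 2] PT: children P:{T}, T:{A} ∪→ {A,T}; cost 1
[col 2] PTX: children PT:{A,T}, X:{T} ∩→ {T}; cost 0
[col 2] PSTX: children PTX:{T}, S:{C} ∪→ {C,T}; cost 1
[col 2] PQSTX: children PSTX:{C,T}, Q:{A} ∪→ {A,C,T}; cost 1
[col 2] CPQSTX: children C:{C}, PQSTX:{A,C,T} ∩→ {C}; cost 0
[col 3] PT: children P:{T}, T:{A} ∪→ {A,T}; cost 1
[col 3] PTX: children PT:{A,T}, X:{G} ∪→ {A,G,T}; cost 1
[col 3] PSTX: children PTX:{A,G,T}, S:{T} ∩→ {T}; cost 0
[col 3] PQSTX: children PSTX:{T}, Q:{A} ∪→ {A,T}; cost 1
[col 3] CPQSTX: children C:{A}, PQSTX:{A,T} ∩→ {A}; cost 0
[col 4] PT: children P:{C}, T:{C} ∩→ {C}; cost 0
[col 4] PTX: children PT:{C}, X:{T} ∪→ {C,T}; cost 1
[col 4] PSTX: children PTX:{C,T}, S:{T} ∩→ {T}; cost 0
[col 4] PQSTX: children PSTX:{T}, Q:{C} ∪→ {C,T}; cost 1
[col 4] CPQSTX: children C:{C}, PQSTX:{C,T} ∩→ {C}; cost 0
[col 5] PT: children P:{T}, T:{G} ∪→ {G,T}; cost 1
[col 5] PTX: children PT:{G,T}, X:{A} ∪→ {A,G,T}; cost 1
[col 5] PSTX: children PTX:{A,G,T}, S:{G} ∩→ {G}; cost 0
[col 5] PQSTX: children PSTX:{G}, Q:{A} ∪→ {A,G}; cost 1
[col 5] CPQSTX: children C:{A}, PQSTX:{A,G} ∩→ {A}; cost 0
[col 6] PT: children P:{A}, T:{C} ∪→ {A,C}; cost 1
[col 6] PTX: children PT:{A,C}, X:{C} ∩→ {C}; cost 0
[col 6] PSTX: children PTX:{C}, S:{G} ∪→ {C,G}; cost 1
[col 6] PQSTX: children PSTX:{C,G}, Q:{C} ∩→ {C}; cost 0
[col 6] CPQSTX: children C:{A}, PQSTX:{C} ∪→ {A,C}; cost 1
[col 7] PT: children P:{G}, T:{T} ∪→ {G,T}; cost 1
[col 7] PTX: children PT:{G,T}, X:{C} ∪→ {C,G,T}; cost 1
[col 7] PSTX: children PTX:{C,G,T}, S:{T} ∩→ {T}; cost 0
[col 7] PQSTX: children PSTX:{T}, Q:{A} ∪→ {A,T}; cost 1
[col 7] CPQSTX: children C:{A}, PQSTX:{A,T} ∩→ {A}; cost 0
per-site changes: [4, 4, 3, 3, 2, 3, 3, 3]; total = 25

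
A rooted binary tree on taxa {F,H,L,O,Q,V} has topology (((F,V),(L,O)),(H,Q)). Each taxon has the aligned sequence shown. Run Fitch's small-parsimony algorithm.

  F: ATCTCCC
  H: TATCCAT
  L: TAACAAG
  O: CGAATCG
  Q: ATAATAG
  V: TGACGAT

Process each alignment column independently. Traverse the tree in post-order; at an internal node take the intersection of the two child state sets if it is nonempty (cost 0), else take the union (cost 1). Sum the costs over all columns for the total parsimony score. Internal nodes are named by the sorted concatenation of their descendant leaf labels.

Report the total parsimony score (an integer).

site 0, node FV: F={A} ∪ V={T} → {A,T} (+1)
site 0, node LO: L={T} ∪ O={C} → {C,T} (+1)
site 0, node FLOV: FV={A,T} ∩ LO={C,T} → {T} (+0)
site 0, node HQ: H={T} ∪ Q={A} → {A,T} (+1)
site 0, node FHLOQV: FLOV={T} ∩ HQ={A,T} → {T} (+0)
site 1, node FV: F={T} ∪ V={G} → {G,T} (+1)
site 1, node LO: L={A} ∪ O={G} → {A,G} (+1)
site 1, node FLOV: FV={G,T} ∩ LO={A,G} → {G} (+0)
site 1, node HQ: H={A} ∪ Q={T} → {A,T} (+1)
site 1, node FHLOQV: FLOV={G} ∪ HQ={A,T} → {A,G,T} (+1)
site 2, node FV: F={C} ∪ V={A} → {A,C} (+1)
site 2, node LO: L={A} ∩ O={A} → {A} (+0)
site 2, node FLOV: FV={A,C} ∩ LO={A} → {A} (+0)
site 2, node HQ: H={T} ∪ Q={A} → {A,T} (+1)
site 2, node FHLOQV: FLOV={A} ∩ HQ={A,T} → {A} (+0)
site 3, node FV: F={T} ∪ V={C} → {C,T} (+1)
site 3, node LO: L={C} ∪ O={A} → {A,C} (+1)
site 3, node FLOV: FV={C,T} ∩ LO={A,C} → {C} (+0)
site 3, node HQ: H={C} ∪ Q={A} → {A,C} (+1)
site 3, node FHLOQV: FLOV={C} ∩ HQ={A,C} → {C} (+0)
site 4, node FV: F={C} ∪ V={G} → {C,G} (+1)
site 4, node LO: L={A} ∪ O={T} → {A,T} (+1)
site 4, node FLOV: FV={C,G} ∪ LO={A,T} → {A,C,G,T} (+1)
site 4, node HQ: H={C} ∪ Q={T} → {C,T} (+1)
site 4, node FHLOQV: FLOV={A,C,G,T} ∩ HQ={C,T} → {C,T} (+0)
site 5, node FV: F={C} ∪ V={A} → {A,C} (+1)
site 5, node LO: L={A} ∪ O={C} → {A,C} (+1)
site 5, node FLOV: FV={A,C} ∩ LO={A,C} → {A,C} (+0)
site 5, node HQ: H={A} ∩ Q={A} → {A} (+0)
site 5, node FHLOQV: FLOV={A,C} ∩ HQ={A} → {A} (+0)
site 6, node FV: F={C} ∪ V={T} → {C,T} (+1)
site 6, node LO: L={G} ∩ O={G} → {G} (+0)
site 6, node FLOV: FV={C,T} ∪ LO={G} → {C,G,T} (+1)
site 6, node HQ: H={T} ∪ Q={G} → {G,T} (+1)
site 6, node FHLOQV: FLOV={C,G,T} ∩ HQ={G,T} → {G,T} (+0)
per-site changes: [3, 4, 2, 3, 4, 2, 3]; total = 21

21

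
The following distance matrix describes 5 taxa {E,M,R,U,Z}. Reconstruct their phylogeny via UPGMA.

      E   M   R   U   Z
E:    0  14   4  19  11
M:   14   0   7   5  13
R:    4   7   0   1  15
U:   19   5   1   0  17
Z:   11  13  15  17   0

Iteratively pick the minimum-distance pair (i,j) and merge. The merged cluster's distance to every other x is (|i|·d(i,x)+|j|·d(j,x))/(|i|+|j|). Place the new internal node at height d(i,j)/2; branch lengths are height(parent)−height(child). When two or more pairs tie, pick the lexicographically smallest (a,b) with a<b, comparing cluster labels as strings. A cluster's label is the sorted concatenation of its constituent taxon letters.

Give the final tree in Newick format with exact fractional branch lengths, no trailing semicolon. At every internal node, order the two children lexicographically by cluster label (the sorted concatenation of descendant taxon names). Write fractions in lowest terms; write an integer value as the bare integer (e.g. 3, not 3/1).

((E:11/2,Z:11/2):4/3,(M:3,(R:1/2,U:1/2):5/2):23/6)

1. join R+U (d=1) ⇒ RU; edges |R|=1/2, |U|=1/2
  updated: d(E,RU)=23/2, d(M,RU)=6, d(RU,Z)=16
2. join M+RU (d=6) ⇒ MRU; edges |M|=3, |RU|=5/2
  updated: d(E,MRU)=37/3, d(MRU,Z)=15
3. join E+Z (d=11) ⇒ EZ; edges |E|=11/2, |Z|=11/2
  updated: d(EZ,MRU)=41/3
4. join EZ+MRU (d=41/3) ⇒ EMRUZ; edges |EZ|=4/3, |MRU|=23/6
final tree: ((E:11/2,Z:11/2):4/3,(M:3,(R:1/2,U:1/2):5/2):23/6)
total length: 68/3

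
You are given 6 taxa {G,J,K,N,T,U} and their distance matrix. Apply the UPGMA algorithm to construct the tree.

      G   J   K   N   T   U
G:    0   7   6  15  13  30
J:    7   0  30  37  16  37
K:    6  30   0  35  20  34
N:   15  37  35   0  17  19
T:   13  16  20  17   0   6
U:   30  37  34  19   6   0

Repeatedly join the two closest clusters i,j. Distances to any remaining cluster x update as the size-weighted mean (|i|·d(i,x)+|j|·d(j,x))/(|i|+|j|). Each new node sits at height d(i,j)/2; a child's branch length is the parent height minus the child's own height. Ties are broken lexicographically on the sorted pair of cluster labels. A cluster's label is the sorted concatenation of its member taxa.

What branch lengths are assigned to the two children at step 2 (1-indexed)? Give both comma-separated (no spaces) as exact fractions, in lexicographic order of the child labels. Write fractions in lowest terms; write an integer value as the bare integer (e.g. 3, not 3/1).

1. join G+K (d=6) ⇒ GK; edges |G|=3, |K|=3
  updated: d(GK,J)=37/2, d(GK,N)=25, d(GK,T)=33/2, d(GK,U)=32
2. join T+U (d=6) ⇒ TU; edges |T|=3, |U|=3
  updated: d(GK,TU)=97/4, d(J,TU)=53/2, d(N,TU)=18
3. join N+TU (d=18) ⇒ NTU; edges |N|=9, |TU|=6
  updated: d(GK,NTU)=49/2, d(J,NTU)=30
4. join GK+J (d=37/2) ⇒ GJK; edges |GK|=25/4, |J|=37/4
  updated: d(GJK,NTU)=79/3
5. join GJK+NTU (d=79/3) ⇒ GJKNTU; edges |GJK|=47/12, |NTU|=25/6
final tree: (((G:3,K:3):25/4,J:37/4):47/12,(N:9,(T:3,U:3):6):25/6)
total length: 607/12

3,3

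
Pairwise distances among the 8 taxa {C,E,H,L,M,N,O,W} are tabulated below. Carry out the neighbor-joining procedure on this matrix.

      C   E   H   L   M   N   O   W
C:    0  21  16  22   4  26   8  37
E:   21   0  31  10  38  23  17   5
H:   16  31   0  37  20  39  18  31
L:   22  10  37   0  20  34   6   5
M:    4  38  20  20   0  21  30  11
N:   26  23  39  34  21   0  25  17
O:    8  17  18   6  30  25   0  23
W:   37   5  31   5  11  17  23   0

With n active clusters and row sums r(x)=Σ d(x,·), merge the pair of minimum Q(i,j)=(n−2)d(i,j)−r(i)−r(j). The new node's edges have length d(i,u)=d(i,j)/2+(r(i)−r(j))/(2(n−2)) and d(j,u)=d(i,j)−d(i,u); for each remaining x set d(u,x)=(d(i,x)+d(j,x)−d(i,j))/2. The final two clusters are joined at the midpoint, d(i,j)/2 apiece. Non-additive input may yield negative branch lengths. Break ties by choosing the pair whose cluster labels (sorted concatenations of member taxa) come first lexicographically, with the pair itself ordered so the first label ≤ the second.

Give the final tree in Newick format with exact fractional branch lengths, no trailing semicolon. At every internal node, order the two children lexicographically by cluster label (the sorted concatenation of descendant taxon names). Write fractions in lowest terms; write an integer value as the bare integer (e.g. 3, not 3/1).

(((((((C:7/6,M:17/6):31/10,H:129/10):49/8,O:27/8):85/24,N:46/3):89/16,E:59/16):21/16,L:157/32):3/64,W:3/64)

iteration 1: select C,M (d=4, Q=-254); attach at lengths (7/6, 17/6); label the merged cluster CM
  updated: d(CM,E)=55/2, d(CM,H)=16, d(CM,L)=19, d(CM,N)=43/2, d(CM,O)=17, d(CM,W)=22
iteration 2: select CM,H (d=16, Q=-215); attach at lengths (31/10, 129/10); label the merged cluster CHM
  updated: d(CHM,E)=85/4, d(CHM,L)=20, d(CHM,N)=89/4, d(CHM,O)=19/2, d(CHM,W)=37/2
iteration 3: select CHM,O (d=19/2, Q=-134); attach at lengths (49/8, 27/8); label the merged cluster CHMO
  updated: d(CHMO,E)=115/8, d(CHMO,L)=33/4, d(CHMO,N)=151/8, d(CHMO,W)=16
iteration 4: select CHMO,N (d=151/8, Q=-375/4); attach at lengths (85/24, 46/3); label the merged cluster CHMNO
  updated: d(CHMNO,E)=37/4, d(CHMNO,L)=187/16, d(CHMNO,W)=113/16
iteration 5: select CHMNO,E (d=37/4, Q=-135/4); attach at lengths (89/16, 59/16); label the merged cluster CEHMNO
  updated: d(CEHMNO,L)=199/32, d(CEHMNO,W)=45/32
iteration 6: select CEHMNO,L (d=199/32, Q=-101/8); attach at lengths (21/16, 157/32); label the merged cluster CEHLMNO
  updated: d(CEHLMNO,W)=3/32
iteration 7: select CEHLMNO,W (d=3/32); attach at lengths (3/64, 3/64); label the merged cluster CEHLMNOW
final tree: (((((((C:7/6,M:17/6):31/10,H:129/10):49/8,O:27/8):85/24,N:46/3):89/16,E:59/16):21/16,L:157/32):3/64,W:3/64)
total length: 1023/16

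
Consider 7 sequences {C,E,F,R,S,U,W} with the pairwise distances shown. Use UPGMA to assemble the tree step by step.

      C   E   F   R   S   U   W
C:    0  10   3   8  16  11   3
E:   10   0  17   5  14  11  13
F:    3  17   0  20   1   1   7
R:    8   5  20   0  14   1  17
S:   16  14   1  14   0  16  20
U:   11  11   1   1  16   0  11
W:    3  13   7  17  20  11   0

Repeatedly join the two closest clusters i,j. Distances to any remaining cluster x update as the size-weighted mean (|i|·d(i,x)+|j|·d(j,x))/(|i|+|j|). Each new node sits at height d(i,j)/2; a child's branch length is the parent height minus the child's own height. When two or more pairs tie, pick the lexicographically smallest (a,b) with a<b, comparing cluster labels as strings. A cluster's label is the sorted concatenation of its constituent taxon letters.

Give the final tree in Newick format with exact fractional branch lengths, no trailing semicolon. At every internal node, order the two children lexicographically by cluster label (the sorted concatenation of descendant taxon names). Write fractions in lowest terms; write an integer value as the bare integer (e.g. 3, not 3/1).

(((C:3/2,W:3/2):17/4,(F:1/2,S:1/2):21/4):7/12,(E:4,(R:1/2,U:1/2):7/2):7/3)

iteration 1: select F,S (d=1); attach at lengths (1/2, 1/2); label the merged cluster FS
  updated: d(C,FS)=19/2, d(E,FS)=31/2, d(FS,R)=17, d(FS,U)=17/2, d(FS,W)=27/2
iteration 2: select R,U (d=1); attach at lengths (1/2, 1/2); label the merged cluster RU
  updated: d(C,RU)=19/2, d(E,RU)=8, d(FS,RU)=51/4, d(RU,W)=14
iteration 3: select C,W (d=3); attach at lengths (3/2, 3/2); label the merged cluster CW
  updated: d(CW,E)=23/2, d(CW,FS)=23/2, d(CW,RU)=47/4
iteration 4: select E,RU (d=8); attach at lengths (4, 7/2); label the merged cluster ERU
  updated: d(CW,ERU)=35/3, d(ERU,FS)=41/3
iteration 5: select CW,FS (d=23/2); attach at lengths (17/4, 21/4); label the merged cluster CFSW
  updated: d(CFSW,ERU)=38/3
iteration 6: select CFSW,ERU (d=38/3); attach at lengths (7/12, 7/3); label the merged cluster CEFRSUW
final tree: (((C:3/2,W:3/2):17/4,(F:1/2,S:1/2):21/4):7/12,(E:4,(R:1/2,U:1/2):7/2):7/3)
total length: 299/12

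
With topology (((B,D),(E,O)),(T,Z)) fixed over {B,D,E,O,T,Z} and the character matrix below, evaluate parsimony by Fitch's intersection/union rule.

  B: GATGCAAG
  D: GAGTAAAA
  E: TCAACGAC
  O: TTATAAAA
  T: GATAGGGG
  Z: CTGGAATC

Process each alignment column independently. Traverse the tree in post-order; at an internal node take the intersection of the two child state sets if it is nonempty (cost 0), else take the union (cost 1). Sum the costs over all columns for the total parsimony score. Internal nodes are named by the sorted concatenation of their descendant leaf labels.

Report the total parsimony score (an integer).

23

BD@0: {G} ∩ {G} = {G} (intersection, +0)
EO@0: {T} ∩ {T} = {T} (intersection, +0)
BDEO@0: {G} ∪ {T} = {G,T} (union, +1)
TZ@0: {G} ∪ {C} = {C,G} (union, +1)
BDEOTZ@0: {G,T} ∩ {C,G} = {G} (intersection, +0)
BD@1: {A} ∩ {A} = {A} (intersection, +0)
EO@1: {C} ∪ {T} = {C,T} (union, +1)
BDEO@1: {A} ∪ {C,T} = {A,C,T} (union, +1)
TZ@1: {A} ∪ {T} = {A,T} (union, +1)
BDEOTZ@1: {A,C,T} ∩ {A,T} = {A,T} (intersection, +0)
BD@2: {T} ∪ {G} = {G,T} (union, +1)
EO@2: {A} ∩ {A} = {A} (intersection, +0)
BDEO@2: {G,T} ∪ {A} = {A,G,T} (union, +1)
TZ@2: {T} ∪ {G} = {G,T} (union, +1)
BDEOTZ@2: {A,G,T} ∩ {G,T} = {G,T} (intersection, +0)
BD@3: {G} ∪ {T} = {G,T} (union, +1)
EO@3: {A} ∪ {T} = {A,T} (union, +1)
BDEO@3: {G,T} ∩ {A,T} = {T} (intersection, +0)
TZ@3: {A} ∪ {G} = {A,G} (union, +1)
BDEOTZ@3: {T} ∪ {A,G} = {A,G,T} (union, +1)
BD@4: {C} ∪ {A} = {A,C} (union, +1)
EO@4: {C} ∪ {A} = {A,C} (union, +1)
BDEO@4: {A,C} ∩ {A,C} = {A,C} (intersection, +0)
TZ@4: {G} ∪ {A} = {A,G} (union, +1)
BDEOTZ@4: {A,C} ∩ {A,G} = {A} (intersection, +0)
BD@5: {A} ∩ {A} = {A} (intersection, +0)
EO@5: {G} ∪ {A} = {A,G} (union, +1)
BDEO@5: {A} ∩ {A,G} = {A} (intersection, +0)
TZ@5: {G} ∪ {A} = {A,G} (union, +1)
BDEOTZ@5: {A} ∩ {A,G} = {A} (intersection, +0)
BD@6: {A} ∩ {A} = {A} (intersection, +0)
EO@6: {A} ∩ {A} = {A} (intersection, +0)
BDEO@6: {A} ∩ {A} = {A} (intersection, +0)
TZ@6: {G} ∪ {T} = {G,T} (union, +1)
BDEOTZ@6: {A} ∪ {G,T} = {A,G,T} (union, +1)
BD@7: {G} ∪ {A} = {A,G} (union, +1)
EO@7: {C} ∪ {A} = {A,C} (union, +1)
BDEO@7: {A,G} ∩ {A,C} = {A} (intersection, +0)
TZ@7: {G} ∪ {C} = {C,G} (union, +1)
BDEOTZ@7: {A} ∪ {C,G} = {A,C,G} (union, +1)
per-site changes: [2, 3, 3, 4, 3, 2, 2, 4]; total = 23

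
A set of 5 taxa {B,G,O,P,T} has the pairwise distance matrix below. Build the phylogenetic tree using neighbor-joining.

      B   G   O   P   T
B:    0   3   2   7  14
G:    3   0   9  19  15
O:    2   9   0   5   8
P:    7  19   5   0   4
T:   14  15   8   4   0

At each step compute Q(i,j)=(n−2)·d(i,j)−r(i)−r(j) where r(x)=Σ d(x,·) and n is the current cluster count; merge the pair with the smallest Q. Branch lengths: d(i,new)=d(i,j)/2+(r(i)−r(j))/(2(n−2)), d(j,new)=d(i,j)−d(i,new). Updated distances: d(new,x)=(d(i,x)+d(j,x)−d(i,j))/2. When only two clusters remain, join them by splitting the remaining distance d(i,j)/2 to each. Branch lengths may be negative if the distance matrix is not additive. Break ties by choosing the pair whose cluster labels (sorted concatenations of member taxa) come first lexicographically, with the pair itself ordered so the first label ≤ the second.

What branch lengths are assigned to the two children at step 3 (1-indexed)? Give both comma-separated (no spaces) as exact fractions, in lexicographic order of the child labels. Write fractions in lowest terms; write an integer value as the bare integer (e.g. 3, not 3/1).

39/8,-7/8

1. join P+T (d=4, Q=-64) ⇒ PT; edges |P|=1, |T|=3
  updated: d(B,PT)=17/2, d(G,PT)=15, d(O,PT)=9/2
2. join B+G (d=3, Q=-69/2) ⇒ BG; edges |B|=-15/8, |G|=39/8
  updated: d(BG,O)=4, d(BG,PT)=41/4
3. join BG+O (d=4, Q=-75/4) ⇒ BGO; edges |BG|=39/8, |O|=-7/8
  updated: d(BGO,PT)=43/8
4. join BGO+PT (d=43/8) ⇒ BGOPT; edges |BGO|=43/16, |PT|=43/16
final tree: (((B:-15/8,G:39/8):39/8,O:-7/8):43/16,(P:1,T:3):43/16)
total length: 131/8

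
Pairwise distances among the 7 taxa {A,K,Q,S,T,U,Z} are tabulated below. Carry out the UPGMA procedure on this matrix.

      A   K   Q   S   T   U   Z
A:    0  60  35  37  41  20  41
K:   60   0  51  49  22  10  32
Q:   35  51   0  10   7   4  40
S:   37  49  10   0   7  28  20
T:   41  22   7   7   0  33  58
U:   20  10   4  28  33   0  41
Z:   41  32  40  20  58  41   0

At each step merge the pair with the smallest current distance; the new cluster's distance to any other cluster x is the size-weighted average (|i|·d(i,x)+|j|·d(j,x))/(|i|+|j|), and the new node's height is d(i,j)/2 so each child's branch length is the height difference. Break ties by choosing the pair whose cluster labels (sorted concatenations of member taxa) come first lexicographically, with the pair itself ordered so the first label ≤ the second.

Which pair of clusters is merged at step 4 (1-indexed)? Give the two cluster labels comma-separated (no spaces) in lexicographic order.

1. join Q+U (d=4) ⇒ QU; edges |Q|=2, |U|=2
  updated: d(A,QU)=55/2, d(K,QU)=61/2, d(QU,S)=19, d(QU,T)=20, d(QU,Z)=81/2
2. join S+T (d=7) ⇒ ST; edges |S|=7/2, |T|=7/2
  updated: d(A,ST)=39, d(K,ST)=71/2, d(QU,ST)=39/2, d(ST,Z)=39
3. join QU+ST (d=39/2) ⇒ QSTU; edges |QU|=31/4, |ST|=25/4
  updated: d(A,QSTU)=133/4, d(K,QSTU)=33, d(QSTU,Z)=159/4
4. join K+Z (d=32) ⇒ KZ; edges |K|=16, |Z|=16
  updated: d(A,KZ)=101/2, d(KZ,QSTU)=291/8
5. join A+QSTU (d=133/4) ⇒ AQSTU; edges |A|=133/8, |QSTU|=55/8
  updated: d(AQSTU,KZ)=196/5
6. join AQSTU+KZ (d=196/5) ⇒ AKQSTUZ; edges |AQSTU|=119/40, |KZ|=18/5
final tree: ((A:133/8,((Q:2,U:2):31/4,(S:7/2,T:7/2):25/4):55/8):119/40,(K:16,Z:16):18/5)
total length: 3483/40

K,Z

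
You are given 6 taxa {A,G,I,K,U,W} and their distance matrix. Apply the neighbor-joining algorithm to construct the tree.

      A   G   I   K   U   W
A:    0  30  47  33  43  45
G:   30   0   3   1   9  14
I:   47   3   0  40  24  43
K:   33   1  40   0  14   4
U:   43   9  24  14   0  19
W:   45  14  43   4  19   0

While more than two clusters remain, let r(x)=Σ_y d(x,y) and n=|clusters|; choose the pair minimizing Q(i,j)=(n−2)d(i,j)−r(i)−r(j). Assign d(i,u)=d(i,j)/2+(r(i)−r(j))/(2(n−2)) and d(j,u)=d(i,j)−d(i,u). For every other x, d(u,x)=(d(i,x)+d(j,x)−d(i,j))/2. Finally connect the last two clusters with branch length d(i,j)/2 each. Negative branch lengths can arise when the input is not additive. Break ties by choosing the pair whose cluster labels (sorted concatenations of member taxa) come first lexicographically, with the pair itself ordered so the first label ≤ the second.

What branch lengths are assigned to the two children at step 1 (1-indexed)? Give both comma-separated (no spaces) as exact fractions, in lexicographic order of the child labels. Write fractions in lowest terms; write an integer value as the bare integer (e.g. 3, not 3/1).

-11,14

1. join G+I (d=3, Q=-202) ⇒ GI; edges |G|=-11, |I|=14
  updated: d(A,GI)=37, d(GI,K)=19, d(GI,U)=15, d(GI,W)=27
2. join K+W (d=4, Q=-153) ⇒ KW; edges |K|=-13/6, |W|=37/6
  updated: d(A,KW)=37, d(GI,KW)=21, d(KW,U)=29/2
3. join A+GI (d=37, Q=-116) ⇒ AGI; edges |A|=59/2, |GI|=15/2
  updated: d(AGI,KW)=21/2, d(AGI,U)=21/2
4. join AGI+KW (d=21/2, Q=-71/2) ⇒ AGIKW; edges |AGI|=13/4, |KW|=29/4
  updated: d(AGIKW,U)=29/4
5. join AGIKW+U (d=29/4) ⇒ AGIKUW; edges |AGIKW|=29/8, |U|=29/8
final tree: (((A:59/2,(G:-11,I:14):15/2):13/4,(K:-13/6,W:37/6):29/4):29/8,U:29/8)
total length: 247/4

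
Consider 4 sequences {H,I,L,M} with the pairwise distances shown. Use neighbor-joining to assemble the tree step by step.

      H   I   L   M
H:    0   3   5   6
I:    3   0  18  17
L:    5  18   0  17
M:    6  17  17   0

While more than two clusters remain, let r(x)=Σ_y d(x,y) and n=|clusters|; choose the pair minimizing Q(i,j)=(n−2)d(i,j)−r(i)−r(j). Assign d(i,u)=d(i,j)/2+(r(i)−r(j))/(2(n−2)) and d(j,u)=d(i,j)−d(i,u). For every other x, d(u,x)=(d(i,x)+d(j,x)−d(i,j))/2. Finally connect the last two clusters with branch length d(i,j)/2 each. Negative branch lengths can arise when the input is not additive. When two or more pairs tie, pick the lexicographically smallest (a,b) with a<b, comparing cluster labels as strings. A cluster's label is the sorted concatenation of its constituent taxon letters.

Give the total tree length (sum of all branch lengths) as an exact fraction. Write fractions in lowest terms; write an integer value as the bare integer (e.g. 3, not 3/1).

step 1: merge (H,I) at d=3, Q=-46; branch lengths H→-9/2, I→15/2; new cluster HI
  updated: d(HI,L)=10, d(HI,M)=10
step 2: merge (HI,L) at d=10, Q=-37; branch lengths HI→3/2, L→17/2; new cluster HIL
  updated: d(HIL,M)=17/2
step 3: merge (HIL,M) at d=17/2; branch lengths HIL→17/4, M→17/4; new cluster HILM
final tree: (((H:-9/2,I:15/2):3/2,L:17/2):17/4,M:17/4)
total length: 43/2

43/2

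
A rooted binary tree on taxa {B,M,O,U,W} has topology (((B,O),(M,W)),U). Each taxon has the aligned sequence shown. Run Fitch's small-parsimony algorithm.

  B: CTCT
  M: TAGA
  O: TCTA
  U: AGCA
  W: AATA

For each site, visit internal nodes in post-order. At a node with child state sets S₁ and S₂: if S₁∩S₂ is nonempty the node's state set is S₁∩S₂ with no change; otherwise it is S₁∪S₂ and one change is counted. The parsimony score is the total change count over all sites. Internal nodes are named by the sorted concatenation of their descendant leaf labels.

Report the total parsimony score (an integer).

10

site 0, node BO: B={C} ∪ O={T} → {C,T} (+1)
site 0, node MW: M={T} ∪ W={A} → {A,T} (+1)
site 0, node BMOW: BO={C,T} ∩ MW={A,T} → {T} (+0)
site 0, node BMOUW: BMOW={T} ∪ U={A} → {A,T} (+1)
site 1, node BO: B={T} ∪ O={C} → {C,T} (+1)
site 1, node MW: M={A} ∩ W={A} → {A} (+0)
site 1, node BMOW: BO={C,T} ∪ MW={A} → {A,C,T} (+1)
site 1, node BMOUW: BMOW={A,C,T} ∪ U={G} → {A,C,G,T} (+1)
site 2, node BO: B={C} ∪ O={T} → {C,T} (+1)
site 2, node MW: M={G} ∪ W={T} → {G,T} (+1)
site 2, node BMOW: BO={C,T} ∩ MW={G,T} → {T} (+0)
site 2, node BMOUW: BMOW={T} ∪ U={C} → {C,T} (+1)
site 3, node BO: B={T} ∪ O={A} → {A,T} (+1)
site 3, node MW: M={A} ∩ W={A} → {A} (+0)
site 3, node BMOW: BO={A,T} ∩ MW={A} → {A} (+0)
site 3, node BMOUW: BMOW={A} ∩ U={A} → {A} (+0)
per-site changes: [3, 3, 3, 1]; total = 10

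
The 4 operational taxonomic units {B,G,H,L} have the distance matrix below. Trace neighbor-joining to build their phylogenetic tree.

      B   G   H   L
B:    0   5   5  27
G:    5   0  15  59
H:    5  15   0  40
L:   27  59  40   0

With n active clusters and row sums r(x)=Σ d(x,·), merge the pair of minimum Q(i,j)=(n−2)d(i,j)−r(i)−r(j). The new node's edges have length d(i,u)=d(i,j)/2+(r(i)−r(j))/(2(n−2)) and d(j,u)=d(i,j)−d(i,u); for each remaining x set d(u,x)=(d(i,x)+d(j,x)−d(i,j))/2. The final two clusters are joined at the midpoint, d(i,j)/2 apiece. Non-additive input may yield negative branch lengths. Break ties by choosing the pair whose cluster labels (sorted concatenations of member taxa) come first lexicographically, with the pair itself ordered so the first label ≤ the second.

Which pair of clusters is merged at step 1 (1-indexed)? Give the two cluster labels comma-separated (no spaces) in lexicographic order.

1. join B+L (d=27, Q=-109) ⇒ BL; edges |B|=-35/4, |L|=143/4
  updated: d(BL,G)=37/2, d(BL,H)=9
2. join BL+G (d=37/2, Q=-85/2) ⇒ BGL; edges |BL|=25/4, |G|=49/4
  updated: d(BGL,H)=11/4
3. join BGL+H (d=11/4) ⇒ BGHL; edges |BGL|=11/8, |H|=11/8
final tree: (((B:-35/4,L:143/4):25/4,G:49/4):11/8,H:11/8)
total length: 193/4

B,L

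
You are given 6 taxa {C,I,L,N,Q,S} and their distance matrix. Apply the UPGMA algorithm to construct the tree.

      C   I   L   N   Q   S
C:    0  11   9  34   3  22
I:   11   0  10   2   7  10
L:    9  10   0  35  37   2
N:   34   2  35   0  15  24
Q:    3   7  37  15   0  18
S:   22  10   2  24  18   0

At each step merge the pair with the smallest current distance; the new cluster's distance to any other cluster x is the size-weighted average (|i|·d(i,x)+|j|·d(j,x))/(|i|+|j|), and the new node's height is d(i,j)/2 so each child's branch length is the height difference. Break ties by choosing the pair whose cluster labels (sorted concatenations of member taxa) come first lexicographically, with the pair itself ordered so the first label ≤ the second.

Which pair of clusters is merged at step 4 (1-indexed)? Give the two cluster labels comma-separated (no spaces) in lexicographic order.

CQ,IN

1. join I+N (d=2) ⇒ IN; edges |I|=1, |N|=1
  updated: d(C,IN)=45/2, d(IN,L)=45/2, d(IN,Q)=11, d(IN,S)=17
2. join L+S (d=2) ⇒ LS; edges |L|=1, |S|=1
  updated: d(C,LS)=31/2, d(IN,LS)=79/4, d(LS,Q)=55/2
3. join C+Q (d=3) ⇒ CQ; edges |C|=3/2, |Q|=3/2
  updated: d(CQ,IN)=67/4, d(CQ,LS)=43/2
4. join CQ+IN (d=67/4) ⇒ CINQ; edges |CQ|=55/8, |IN|=59/8
  updated: d(CINQ,LS)=165/8
5. join CINQ+LS (d=165/8) ⇒ CILNQS; edges |CINQ|=31/16, |LS|=149/16
final tree: (((C:3/2,Q:3/2):55/8,(I:1,N:1):59/8):31/16,(L:1,S:1):149/16)
total length: 65/2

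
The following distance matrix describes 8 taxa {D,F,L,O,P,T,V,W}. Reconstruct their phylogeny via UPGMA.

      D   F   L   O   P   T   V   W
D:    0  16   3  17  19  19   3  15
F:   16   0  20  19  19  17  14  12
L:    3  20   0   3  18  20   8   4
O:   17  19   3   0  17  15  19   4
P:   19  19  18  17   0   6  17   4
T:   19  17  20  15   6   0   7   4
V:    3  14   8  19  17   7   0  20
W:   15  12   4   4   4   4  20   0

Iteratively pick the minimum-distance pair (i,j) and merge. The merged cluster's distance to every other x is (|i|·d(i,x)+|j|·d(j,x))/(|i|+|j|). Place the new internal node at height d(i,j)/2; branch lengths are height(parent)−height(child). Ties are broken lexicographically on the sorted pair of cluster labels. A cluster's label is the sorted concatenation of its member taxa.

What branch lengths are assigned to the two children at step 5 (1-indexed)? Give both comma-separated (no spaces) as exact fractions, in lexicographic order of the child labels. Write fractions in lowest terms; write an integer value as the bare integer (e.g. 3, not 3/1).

step 1: merge (D,L) at d=3; branch lengths D→3/2, L→3/2; new cluster DL
  updated: d(DL,F)=18, d(DL,O)=10, d(DL,P)=37/2, d(DL,T)=39/2, d(DL,V)=11/2, d(DL,W)=19/2
step 2: merge (O,W) at d=4; branch lengths O→2, W→2; new cluster OW
  updated: d(DL,OW)=39/4, d(F,OW)=31/2, d(OW,P)=21/2, d(OW,T)=19/2, d(OW,V)=39/2
step 3: merge (DL,V) at d=11/2; branch lengths DL→5/4, V→11/4; new cluster DLV
  updated: d(DLV,F)=50/3, d(DLV,OW)=13, d(DLV,P)=18, d(DLV,T)=46/3
step 4: merge (P,T) at d=6; branch lengths P→3, T→3; new cluster PT
  updated: d(DLV,PT)=50/3, d(F,PT)=18, d(OW,PT)=10
step 5: merge (OW,PT) at d=10; branch lengths OW→3, PT→2; new cluster OPTW
  updated: d(DLV,OPTW)=89/6, d(F,OPTW)=67/4
step 6: merge (DLV,OPTW) at d=89/6; branch lengths DLV→14/3, OPTW→29/12; new cluster DLOPTVW
  updated: d(DLOPTVW,F)=117/7
step 7: merge (DLOPTVW,F) at d=117/7; branch lengths DLOPTVW→79/84, F→117/14; new cluster DFLOPTVW
final tree: ((((D:3/2,L:3/2):5/4,V:11/4):14/3,((O:2,W:2):3,(P:3,T:3):2):29/12):79/84,F:117/14)
total length: 806/21

3,2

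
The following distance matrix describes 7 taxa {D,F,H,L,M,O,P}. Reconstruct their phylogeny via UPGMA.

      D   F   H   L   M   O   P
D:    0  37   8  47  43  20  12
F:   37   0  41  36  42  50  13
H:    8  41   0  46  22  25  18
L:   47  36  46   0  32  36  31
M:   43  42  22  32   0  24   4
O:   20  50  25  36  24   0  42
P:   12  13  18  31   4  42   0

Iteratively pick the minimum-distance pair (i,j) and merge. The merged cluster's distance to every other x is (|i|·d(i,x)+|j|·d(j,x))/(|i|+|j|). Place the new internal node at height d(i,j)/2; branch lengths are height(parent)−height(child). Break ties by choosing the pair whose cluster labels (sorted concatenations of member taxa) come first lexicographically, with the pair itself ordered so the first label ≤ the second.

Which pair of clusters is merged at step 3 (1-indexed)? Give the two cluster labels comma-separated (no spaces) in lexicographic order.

DH,O

step 1: merge (M,P) at d=4; branch lengths M→2, P→2; new cluster MP
  updated: d(D,MP)=55/2, d(F,MP)=55/2, d(H,MP)=20, d(L,MP)=63/2, d(MP,O)=33
step 2: merge (D,H) at d=8; branch lengths D→4, H→4; new cluster DH
  updated: d(DH,F)=39, d(DH,L)=93/2, d(DH,MP)=95/4, d(DH,O)=45/2
step 3: merge (DH,O) at d=45/2; branch lengths DH→29/4, O→45/4; new cluster DHO
  updated: d(DHO,F)=128/3, d(DHO,L)=43, d(DHO,MP)=161/6
step 4: merge (DHO,MP) at d=161/6; branch lengths DHO→13/6, MP→137/12; new cluster DHMOP
  updated: d(DHMOP,F)=183/5, d(DHMOP,L)=192/5
step 5: merge (F,L) at d=36; branch lengths F→18, L→18; new cluster FL
  updated: d(DHMOP,FL)=75/2
step 6: merge (DHMOP,FL) at d=75/2; branch lengths DHMOP→16/3, FL→3/4; new cluster DFHLMOP
final tree: ((((D:4,H:4):29/4,O:45/4):13/6,(M:2,P:2):137/12):16/3,(F:18,L:18):3/4)
total length: 517/6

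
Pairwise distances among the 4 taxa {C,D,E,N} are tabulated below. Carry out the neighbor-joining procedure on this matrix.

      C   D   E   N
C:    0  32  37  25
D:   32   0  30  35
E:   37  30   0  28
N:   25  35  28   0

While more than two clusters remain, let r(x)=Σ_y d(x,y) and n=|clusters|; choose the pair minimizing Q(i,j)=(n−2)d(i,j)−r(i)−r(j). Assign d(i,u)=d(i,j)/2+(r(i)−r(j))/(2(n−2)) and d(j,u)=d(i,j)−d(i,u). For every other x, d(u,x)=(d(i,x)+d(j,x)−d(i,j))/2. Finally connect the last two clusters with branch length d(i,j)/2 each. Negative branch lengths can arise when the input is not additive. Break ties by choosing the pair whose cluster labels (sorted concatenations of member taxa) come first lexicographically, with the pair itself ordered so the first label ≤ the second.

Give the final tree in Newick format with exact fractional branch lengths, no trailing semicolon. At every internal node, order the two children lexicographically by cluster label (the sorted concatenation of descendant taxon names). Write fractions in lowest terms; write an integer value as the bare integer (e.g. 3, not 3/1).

(((C:14,N:11):11/2,D:31/2):29/4,E:29/4)

iteration 1: select C,N (d=25, Q=-132); attach at lengths (14, 11); label the merged cluster CN
  updated: d(CN,D)=21, d(CN,E)=20
iteration 2: select CN,D (d=21, Q=-71); attach at lengths (11/2, 31/2); label the merged cluster CDN
  updated: d(CDN,E)=29/2
iteration 3: select CDN,E (d=29/2); attach at lengths (29/4, 29/4); label the merged cluster CDEN
final tree: (((C:14,N:11):11/2,D:31/2):29/4,E:29/4)
total length: 121/2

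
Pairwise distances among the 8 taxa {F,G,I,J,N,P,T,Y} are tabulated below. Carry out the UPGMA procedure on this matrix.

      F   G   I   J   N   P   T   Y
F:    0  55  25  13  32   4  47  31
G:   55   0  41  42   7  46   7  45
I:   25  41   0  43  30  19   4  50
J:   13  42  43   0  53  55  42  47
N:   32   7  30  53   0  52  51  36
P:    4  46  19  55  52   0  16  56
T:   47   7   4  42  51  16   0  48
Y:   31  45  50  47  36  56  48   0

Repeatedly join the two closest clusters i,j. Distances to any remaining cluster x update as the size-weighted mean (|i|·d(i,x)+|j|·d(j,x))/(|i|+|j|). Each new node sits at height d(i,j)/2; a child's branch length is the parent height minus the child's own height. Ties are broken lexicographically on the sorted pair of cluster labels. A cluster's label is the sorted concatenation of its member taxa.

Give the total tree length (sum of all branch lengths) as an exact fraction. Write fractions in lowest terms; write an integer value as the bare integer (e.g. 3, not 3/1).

6179/60

1. join F+P (d=4) ⇒ FP; edges |F|=2, |P|=2
  updated: d(FP,G)=101/2, d(FP,I)=22, d(FP,J)=34, d(FP,N)=42, d(FP,T)=63/2, d(FP,Y)=87/2
2. join I+T (d=4) ⇒ IT; edges |I|=2, |T|=2
  updated: d(FP,IT)=107/4, d(G,IT)=24, d(IT,J)=85/2, d(IT,N)=81/2, d(IT,Y)=49
3. join G+N (d=7) ⇒ GN; edges |G|=7/2, |N|=7/2
  updated: d(FP,GN)=185/4, d(GN,IT)=129/4, d(GN,J)=95/2, d(GN,Y)=81/2
4. join FP+IT (d=107/4) ⇒ FIPT; edges |FP|=91/8, |IT|=91/8
  updated: d(FIPT,GN)=157/4, d(FIPT,J)=153/4, d(FIPT,Y)=185/4
5. join FIPT+J (d=153/4) ⇒ FIJPT; edges |FIPT|=23/4, |J|=153/8
  updated: d(FIJPT,GN)=409/10, d(FIJPT,Y)=232/5
6. join GN+Y (d=81/2) ⇒ GNY; edges |GN|=67/4, |Y|=81/4
  updated: d(FIJPT,GNY)=641/15
7. join FIJPT+GNY (d=641/15) ⇒ FGIJNPTY; edges |FIJPT|=269/120, |GNY|=67/60
final tree: ((((F:2,P:2):91/8,(I:2,T:2):91/8):23/4,J:153/8):269/120,((G:7/2,N:7/2):67/4,Y:81/4):67/60)
total length: 6179/60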